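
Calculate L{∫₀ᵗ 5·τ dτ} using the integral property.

L{∫₀ᵗ f(τ)dτ} = F(s)/s with f(t) = 5t. F(s) = 5/s^2, so L{∫₀ᵗ 5·τ dτ} = (5/s^2)/s = 5/s^3. (Check: ∫₀ᵗ 5·τ dτ = 5t^2/2.)

Final answer: 5/s^3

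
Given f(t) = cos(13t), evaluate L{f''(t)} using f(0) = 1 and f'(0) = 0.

F(s) = s/(s² + 169). L{f''(t)} = s²F(s) - sf(0) - f'(0) = s³/(s² + 169) - s = (s³ - s(s² + 169))/(s² + 169) = -169s/(s² + 169)

Final answer: -169s/(s² + 169)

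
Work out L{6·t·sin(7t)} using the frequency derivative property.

L{sin(7t)} = 7/(s² + 49). By L{t·f(t)} = -F'(s): -d/ds[7/(s² + 49)] = -(7)·(-2s)/(s² + 49)² = 14s/(s² + 49)². Then L{6·t·sin(7t)} = 6·14s/(s² + 49)² = 84s/(s² + 49)²

Final answer: 84s/(s² + 49)²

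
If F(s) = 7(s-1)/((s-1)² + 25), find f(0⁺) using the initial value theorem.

f(0⁺) = lim_{s→∞} sF(s) = lim_{s→∞} 7s(s-1)/((s-1)² + 25) = 7

Final answer: 7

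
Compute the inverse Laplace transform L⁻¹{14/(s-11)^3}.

L⁻¹{n!/(s-a)^(n+1)} = t^n·e^(at) with n=2, a=11. So L⁻¹{2/(s-11)^3} = t^2·e^(11t), and L⁻¹{14/(s-11)^3} = (14/2)·t^2·e^(11t) = 7·t^2·e^(11t)

Final answer: 7·t^2·e^(11t)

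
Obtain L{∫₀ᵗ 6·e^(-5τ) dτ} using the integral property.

L{∫₀ᵗ f(τ)dτ} = F(s)/s with F(s) = 6/(s+5), so L{∫₀ᵗ 6·e^(-5τ) dτ} = 6/(s(s+5))

Final answer: 6/(s(s+5))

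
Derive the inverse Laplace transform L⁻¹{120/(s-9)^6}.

L⁻¹{n!/(s-a)^(n+1)} = t^n·e^(at), so L⁻¹{120/(s-9)^6} = t^5·e^(9t)

Final answer: t^5·e^(9t)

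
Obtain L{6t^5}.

L{t^n} = n!/s^(n+1). So L{6t^5} = 6·5!/s^6 = 720/s^6

Final answer: 720/s^6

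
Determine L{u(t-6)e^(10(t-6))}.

u(t-a)f(t-a) with f(t)=e^(10t). L{e^(10t)} = 1/(s-10). By time shift: e^(-6s)/(s-10)

Final answer: e^(-6s)/(s-10)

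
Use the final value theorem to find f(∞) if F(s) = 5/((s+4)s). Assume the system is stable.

f(∞) = lim_{s→0} sF(s) = lim_{s→0} 5/(s+4) = 5/4

Final answer: 5/4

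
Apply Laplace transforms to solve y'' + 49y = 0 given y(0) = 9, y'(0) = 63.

L{y''} + 49L{y} = 0. s²Y - 9s - 63 + 49Y = 0. Y(s² + 49) = 9s + 63. Y = (9s + 63)/(s² + 49). Inverting: y(t) = 9cos(7t) + 9sin(7t)

Final answer: y(t) = 9cos(7t) + 9sin(7t)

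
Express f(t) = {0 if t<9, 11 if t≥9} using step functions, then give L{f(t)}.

f(t) = 11·u(t-9). L{u(t-9)} = e^(-9s)/s, so L{f(t)} = 11·e^(-9s)/s

Final answer: 11·e^(-9s)/s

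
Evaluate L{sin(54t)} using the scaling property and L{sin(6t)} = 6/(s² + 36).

Using L{f(at)} = (1/a)F(s/a) with a=9: L{sin(54t)} = (1/9) · 6/((s/9)² + 36) = (1/9) · 6·81/(s² + 2916) = 54/(s² + 2916)

Final answer: 54/(s² + 2916)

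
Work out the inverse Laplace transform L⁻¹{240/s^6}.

L⁻¹{n!/s^(n+1)} = t^n with n=5. So L⁻¹{120/s^6} = t^5, and L⁻¹{240/s^6} = (240/120)·t^5 = 2·t^5

Final answer: 2·t^5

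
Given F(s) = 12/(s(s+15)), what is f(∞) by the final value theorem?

f(∞) = lim_{s→0} s·12/(s(s+15)) = lim_{s→0} 12/(s+15) = 12/15 = 4/5

Final answer: 4/5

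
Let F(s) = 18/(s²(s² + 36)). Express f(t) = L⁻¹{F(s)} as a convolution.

18/(s²(s² + 36)) = (1/s²)·(18/(s² + 36)) = L{t}·L{3·sin(6t)}. So f(t) = t*(3·sin(6t)) = ∫₀ᵗ 3τ·sin(6(t-τ)) dτ

Final answer: ∫₀ᵗ 3τ·sin(6(t-τ)) dτ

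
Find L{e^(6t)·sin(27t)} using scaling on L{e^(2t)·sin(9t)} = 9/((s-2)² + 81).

Scaling with a=3: L{e^(6t)·sin(27t)} = (1/3) · 9/((s/3-2)² + 81). Simplifying: 27/((s-6)² + 729)

Final answer: 27/((s-6)² + 729)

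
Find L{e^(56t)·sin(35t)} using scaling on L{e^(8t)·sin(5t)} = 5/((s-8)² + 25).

Scaling with a=7: L{e^(56t)·sin(35t)} = (1/7) · 5/((s/7-8)² + 25). Simplifying: 35/((s-56)² + 1225)

Final answer: 35/((s-56)² + 1225)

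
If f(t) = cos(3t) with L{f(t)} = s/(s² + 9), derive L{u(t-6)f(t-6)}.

Time shift theorem: L{u(t-a)f(t-a)} = e^(-as)F(s). Here a=6, F(s) = s/(s² + 9), so L{u(t-6)f(t-6)} = e^(-6s)·s/(s² + 9)

Final answer: e^(-6s)·s/(s² + 9)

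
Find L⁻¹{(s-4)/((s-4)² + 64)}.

Using frequency shift: L⁻¹{(s-a)/((s-a)² + b²)} = e^(at)cos(bt). Here a=4, b=8

Final answer: e^(4t)·cos(8t)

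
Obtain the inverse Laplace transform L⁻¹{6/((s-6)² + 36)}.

Using frequency shift, L⁻¹{6/((s-6)² + 36)} = e^(6t)·sin(6t)

Final answer: e^(6t)·sin(6t)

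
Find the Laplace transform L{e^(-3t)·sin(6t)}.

L{e^(at)·sin(ωt)} = ω/((s-a)² + ω²), so L{e^(-3t)·sin(6t)} = 6/((s+3)² + 36)

Final answer: 6/((s+3)² + 36)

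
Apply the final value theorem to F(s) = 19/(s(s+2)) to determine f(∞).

f(∞) = lim_{s→0} s·19/(s(s+2)) = lim_{s→0} 19/(s+2) = 19/2 = 19/2

Final answer: 19/2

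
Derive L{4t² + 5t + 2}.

L{4t² + 5t + 2} = 4·2/s³ + 5/s² + 2/s = 8/s³ + 5/s² + 2/s

Final answer: 8/s³ + 5/s² + 2/s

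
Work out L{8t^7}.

L{t^n} = n!/s^(n+1). So L{8t^7} = 8·7!/s^8 = 40320/s^8

Final answer: 40320/s^8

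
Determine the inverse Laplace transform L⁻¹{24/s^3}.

L⁻¹{n!/s^(n+1)} = t^n with n=2. So L⁻¹{2/s^3} = t^2, and L⁻¹{24/s^3} = (24/2)·t^2 = 12·t^2

Final answer: 12·t^2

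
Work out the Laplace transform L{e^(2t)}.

L{e^(at)} = 1/(s-a), so L{e^(2t)} = 1/(s-2)

Final answer: 1/(s-2)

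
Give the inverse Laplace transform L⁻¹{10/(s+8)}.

L⁻¹{1/(s-a)} = e^(at), so L⁻¹{1/(s+8)} = e^(-8t), and L⁻¹{10/(s+8)} = 10·e^(-8t)

Final answer: 10·e^(-8t)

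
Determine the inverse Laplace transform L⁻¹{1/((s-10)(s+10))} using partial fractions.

Decompose: A/(s-10) + B/(s+10). A = 1/20, B = -1/20. f(t) = (e^(10t) - e^(-10t))/20

Final answer: (e^(10t) - e^(-10t))/20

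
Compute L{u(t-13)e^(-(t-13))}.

u(t-a)f(t-a) with f(t)=e^(-t). L{e^(-t)} = 1/(s+1). By time shift: e^(-13s)/(s+1)

Final answer: e^(-13s)/(s+1)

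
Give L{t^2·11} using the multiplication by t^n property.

L{11} = 11/s. d^1/ds^1[1/s] = -1/s². d^2/ds^2[1/s] = 2/s^3. So L{t^2} = (-1)^{2}·2/s^3 = 2/s^3. Then L{t^2·11} = 11·2/s^3 = 22/s^3

Final answer: 22/s^3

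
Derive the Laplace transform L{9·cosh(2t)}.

L{cosh(ωt)} = s/(s² - ω²), so L{cosh(2t)} = s/(s² - 4). Then L{9·cosh(2t)} = 9·s/(s² - 4) = 9s/(s² - 4)

Final answer: 9s/(s² - 4)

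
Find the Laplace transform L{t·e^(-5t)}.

L{t^n·e^(at)} = n!/(s-a)^(n+1), so L{t·e^(-5t)} = 1/(s+5)^2

Final answer: 1/(s+5)^2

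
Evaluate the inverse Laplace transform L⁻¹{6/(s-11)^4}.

L⁻¹{n!/(s-a)^(n+1)} = t^n·e^(at), so L⁻¹{6/(s-11)^4} = t^3·e^(11t)

Final answer: t^3·e^(11t)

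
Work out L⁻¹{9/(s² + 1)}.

This is the form c·a/(s² + a²) with a = 1, c = 9. L⁻¹ = 9·sin(t)

Final answer: 9·sin(t)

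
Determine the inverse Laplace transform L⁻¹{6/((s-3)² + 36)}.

Using frequency shift, L⁻¹{6/((s-3)² + 36)} = e^(3t)·sin(6t)

Final answer: e^(3t)·sin(6t)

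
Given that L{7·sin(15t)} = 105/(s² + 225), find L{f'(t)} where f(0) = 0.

L{f'(t)} = s·F(s) - f(0) = s·105/(s² + 225) - 0 = 105s/(s² + 225)

Final answer: 105s/(s² + 225)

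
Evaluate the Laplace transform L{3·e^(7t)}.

L{e^(at)} = 1/(s-a), so L{e^(7t)} = 1/(s-7). Then L{3·e^(7t)} = 3/(s-7)

Final answer: 3/(s-7)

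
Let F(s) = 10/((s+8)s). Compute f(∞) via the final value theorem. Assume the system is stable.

f(∞) = lim_{s→0} sF(s) = lim_{s→0} 10/(s+8) = 5/4

Final answer: 5/4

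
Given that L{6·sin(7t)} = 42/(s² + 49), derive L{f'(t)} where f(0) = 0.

L{f'(t)} = s·F(s) - f(0) = s·42/(s² + 49) - 0 = 42s/(s² + 49)

Final answer: 42s/(s² + 49)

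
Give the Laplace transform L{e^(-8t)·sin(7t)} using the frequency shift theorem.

Frequency shift: L{e^(at)f(t)} = F(s-a). L{e^(-8t)·sin(7t)} = 7/((s+8)² + 49)

Final answer: 7/((s+8)² + 49)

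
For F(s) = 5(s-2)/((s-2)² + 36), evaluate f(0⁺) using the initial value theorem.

f(0⁺) = lim_{s→∞} sF(s) = lim_{s→∞} 5s(s-2)/((s-2)² + 36) = 5

Final answer: 5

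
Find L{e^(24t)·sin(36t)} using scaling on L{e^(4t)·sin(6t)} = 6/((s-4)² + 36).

Scaling with a=6: L{e^(24t)·sin(36t)} = (1/6) · 6/((s/6-4)² + 36). Simplifying: 36/((s-24)² + 1296)

Final answer: 36/((s-24)² + 1296)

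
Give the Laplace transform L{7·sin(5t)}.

L{sin(ωt)} = ω/(s² + ω²), so L{sin(5t)} = 5/(s² + 25). Then L{7·sin(5t)} = 7·5/(s² + 25) = 35/(s² + 25)

Final answer: 35/(s² + 25)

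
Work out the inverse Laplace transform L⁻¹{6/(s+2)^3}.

L⁻¹{n!/(s-a)^(n+1)} = t^n·e^(at) with n=2, a=-2. So L⁻¹{2/(s+2)^3} = t^2·e^(-2t), and L⁻¹{6/(s+2)^3} = (6/2)·t^2·e^(-2t) = 3·t^2·e^(-2t)

Final answer: 3·t^2·e^(-2t)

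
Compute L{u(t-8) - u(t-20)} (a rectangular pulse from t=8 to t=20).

L{u(t-a)} = e^(-as)/s. L{u(t-8) - u(t-20)} = (e^(-8s) - e^(-20s))/s

Final answer: (e^(-8s) - e^(-20s))/s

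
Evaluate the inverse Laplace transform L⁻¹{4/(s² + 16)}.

L⁻¹{4/(s² + 16)} = sin(4t)

Final answer: sin(4t)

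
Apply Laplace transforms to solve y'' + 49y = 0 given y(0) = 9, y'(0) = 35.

L{y''} + 49L{y} = 0. s²Y - 9s - 35 + 49Y = 0. Y(s² + 49) = 9s + 35. Y = (9s + 35)/(s² + 49). Inverting: y(t) = 9cos(7t) + 5sin(7t)

Final answer: y(t) = 9cos(7t) + 5sin(7t)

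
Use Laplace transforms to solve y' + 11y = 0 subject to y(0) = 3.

L{y'} + 11L{y} = 0. sY - 3 + 11Y = 0. Y(s+11) = 3. Y = 3/(s+11)

Final answer: y(t) = 3e^(-11t)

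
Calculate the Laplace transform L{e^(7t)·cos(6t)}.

L{e^(at)·cos(ωt)} = (s-a)/((s-a)² + ω²), so L{e^(7t)·cos(6t)} = (s-7)/((s-7)² + 36)

Final answer: (s-7)/((s-7)² + 36)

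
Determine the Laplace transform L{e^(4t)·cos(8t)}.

L{e^(at)·cos(ωt)} = (s-a)/((s-a)² + ω²), so L{e^(4t)·cos(8t)} = (s-4)/((s-4)² + 64)

Final answer: (s-4)/((s-4)² + 64)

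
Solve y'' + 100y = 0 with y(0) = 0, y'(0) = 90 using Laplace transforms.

L{y''} + 100L{y} = 0. s²Y - 0 - 90 + 100Y = 0. Y(s² + 100) = 90. Y = (90)/(s² + 100). Inverting: y(t) = 9sin(10t)

Final answer: y(t) = 9sin(10t)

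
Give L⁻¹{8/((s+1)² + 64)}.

Form: b/((s-a)² + b²) → e^(at)sin(bt). With a=-1, b=8

Final answer: e^(-t)·sin(8t)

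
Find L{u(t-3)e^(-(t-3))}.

u(t-a)f(t-a) with f(t)=e^(-t). L{e^(-t)} = 1/(s+1). By time shift: e^(-3s)/(s+1)

Final answer: e^(-3s)/(s+1)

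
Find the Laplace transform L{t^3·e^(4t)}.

L{t^n·e^(at)} = n!/(s-a)^(n+1), so L{t^3·e^(4t)} = 6/(s-4)^4

Final answer: 6/(s-4)^4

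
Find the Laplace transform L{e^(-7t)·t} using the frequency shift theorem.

L{e^(at)·t^n} = n!/(s-a)^(n+1), so L{e^(-7t)·t} = 1/(s+7)^2

Final answer: 1/(s+7)^2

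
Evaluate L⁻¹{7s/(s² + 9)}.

This is the form c·s/(s² + a²) with a = 3, c = 7. L⁻¹ = 7·cos(3t)

Final answer: 7·cos(3t)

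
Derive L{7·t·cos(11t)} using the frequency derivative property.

L{cos(11t)} = s/(s² + 121). Derivative: d/ds[s/(s² + 121)] = [(s² + 121) - s·2s]/(s² + 121)² = (121 - s²)/(s² + 121)². So L{t·cos(11t)} = -F'(s) = (s² - 121)/(s² + 121)². Then L{7·t·cos(11t)} = 7·(s² - 121)/(s² + 121)²

Final answer: 7·(s² - 121)/(s² + 121)²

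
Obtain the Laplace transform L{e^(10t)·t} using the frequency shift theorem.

L{e^(at)·t^n} = n!/(s-a)^(n+1), so L{e^(10t)·t} = 1/(s-10)^2

Final answer: 1/(s-10)^2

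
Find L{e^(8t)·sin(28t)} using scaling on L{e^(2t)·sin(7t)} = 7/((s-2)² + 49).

Scaling with a=4: L{e^(8t)·sin(28t)} = (1/4) · 7/((s/4-2)² + 49). Simplifying: 28/((s-8)² + 784)

Final answer: 28/((s-8)² + 784)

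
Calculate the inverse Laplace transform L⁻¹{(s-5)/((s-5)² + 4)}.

Using frequency shift, L⁻¹{(s-5)/((s-5)² + 4)} = e^(5t)·cos(2t)

Final answer: e^(5t)·cos(2t)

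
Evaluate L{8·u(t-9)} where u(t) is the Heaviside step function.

L{u(t-a)} = e^(-as)/s. Here a=9, so L{u(t-9)} = e^(-9s)/s, and L{8·u(t-9)} = 8·e^(-9s)/s

Final answer: 8·e^(-9s)/s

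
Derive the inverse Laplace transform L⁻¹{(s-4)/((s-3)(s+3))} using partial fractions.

Using partial fractions, f(t) = (-e^(3t) + 7e^(-3t))/6

Final answer: (-e^(3t) + 7e^(-3t))/6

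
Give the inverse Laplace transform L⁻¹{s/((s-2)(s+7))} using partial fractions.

Using partial fractions, f(t) = (2e^(2t) + 7e^(-7t))/9

Final answer: (2e^(2t) + 7e^(-7t))/9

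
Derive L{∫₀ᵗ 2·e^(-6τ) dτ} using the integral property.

L{∫₀ᵗ f(τ)dτ} = F(s)/s with F(s) = 2/(s+6), so L{∫₀ᵗ 2·e^(-6τ) dτ} = 2/(s(s+6))

Final answer: 2/(s(s+6))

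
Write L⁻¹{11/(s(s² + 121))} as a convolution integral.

11/(s(s² + 121)) = (1/s)·(11/(s² + 121)) = L{1}·L{sin(11t)}. So f(t) = 1*(sin(11t)) = ∫₀ᵗ sin(11τ) dτ

Final answer: ∫₀ᵗ sin(11τ) dτ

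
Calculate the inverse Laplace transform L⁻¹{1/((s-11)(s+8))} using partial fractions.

Decompose: A/(s-11) + B/(s+8). A = 1/19, B = -1/19. f(t) = (e^(11t) - e^(-8t))/19

Final answer: (e^(11t) - e^(-8t))/19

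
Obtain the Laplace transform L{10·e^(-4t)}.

L{e^(at)} = 1/(s-a), so L{e^(-4t)} = 1/(s+4). Then L{10·e^(-4t)} = 10/(s+4)

Final answer: 10/(s+4)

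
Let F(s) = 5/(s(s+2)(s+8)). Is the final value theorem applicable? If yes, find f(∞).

Poles of sF(s) = 5/((s+2)(s+8)) are at s = -2 and s = -8, both in the left half-plane. Theorem applies. f(∞) = lim_{s→0} sF(s) = 5/(2·8) = 5/16

Final answer: 5/16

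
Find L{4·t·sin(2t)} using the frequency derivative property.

L{sin(2t)} = 2/(s² + 4). By L{t·f(t)} = -F'(s): -d/ds[2/(s² + 4)] = -(2)·(-2s)/(s² + 4)² = 4s/(s² + 4)². Then L{4·t·sin(2t)} = 4·4s/(s² + 4)² = 16s/(s² + 4)²

Final answer: 16s/(s² + 4)²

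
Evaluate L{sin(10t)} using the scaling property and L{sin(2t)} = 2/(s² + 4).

Using L{f(at)} = (1/a)F(s/a) with a=5: L{sin(10t)} = (1/5) · 2/((s/5)² + 4) = (1/5) · 2·25/(s² + 100) = 10/(s² + 100)

Final answer: 10/(s² + 100)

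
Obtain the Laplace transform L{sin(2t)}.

L{sin(ωt)} = ω/(s² + ω²), so L{sin(2t)} = 2/(s² + 4)

Final answer: 2/(s² + 4)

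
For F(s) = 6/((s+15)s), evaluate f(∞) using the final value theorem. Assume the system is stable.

f(∞) = lim_{s→0} sF(s) = lim_{s→0} 6/(s+15) = 2/5

Final answer: 2/5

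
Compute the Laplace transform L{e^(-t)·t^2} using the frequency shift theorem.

L{e^(at)·t^n} = n!/(s-a)^(n+1), so L{e^(-t)·t^2} = 2/(s+1)^3

Final answer: 2/(s+1)^3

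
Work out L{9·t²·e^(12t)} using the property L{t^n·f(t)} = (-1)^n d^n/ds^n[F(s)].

L{e^(12t)} = 1/(s-12). d/ds[1/(s-12)] = -1/(s-12)². d²/ds²[1/(s-12)] = 2/(s-12)³. So L{t²·e^(12t)} = (-1)² · 2/(s-12)³ = 2/(s-12)³. Then L{9·t²·e^(12t)} = 9·2/(s-12)³ = 18/(s-12)³

Final answer: 18/(s-12)³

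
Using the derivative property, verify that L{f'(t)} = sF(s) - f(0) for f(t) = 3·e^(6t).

f'(t) = 18e^(6t). Direct: L{f'(t)} = 18/(s-6). Property: s·3/(s-6) - 3 = (3s - 3(s-6))/(s-6) = 18/(s-6). ✓

Final answer: 18/(s-6)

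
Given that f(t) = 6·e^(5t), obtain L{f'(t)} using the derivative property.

f(0) = 6, F(s) = 6/(s-5). L{f'(t)} = s·F(s) - f(0) = 6s/(s-5) - 6 = (6s - 6(s-5))/(s-5) = 30/(s-5)

Final answer: 30/(s-5)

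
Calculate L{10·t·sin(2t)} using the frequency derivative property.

L{sin(2t)} = 2/(s² + 4). By L{t·f(t)} = -F'(s): -d/ds[2/(s² + 4)] = -(2)·(-2s)/(s² + 4)² = 4s/(s² + 4)². Then L{10·t·sin(2t)} = 10·4s/(s² + 4)² = 40s/(s² + 4)²

Final answer: 40s/(s² + 4)²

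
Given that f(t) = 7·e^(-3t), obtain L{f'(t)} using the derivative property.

f(0) = 7, F(s) = 7/(s+3). L{f'(t)} = s·F(s) - f(0) = 7s/(s+3) - 7 = (7s - 7(s+3))/(s+3) = -21/(s+3)

Final answer: -21/(s+3)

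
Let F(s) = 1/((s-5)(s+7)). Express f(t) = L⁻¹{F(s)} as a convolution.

1/((s-5)(s+7)) = (1/(s-5))·(1/(s+7)) = L{e^(5t)}·L{e^(-7t)}. So f(t) = e^(5t)*e^(-7t) = ∫₀ᵗ e^(5τ)·e^(-7(t-τ)) dτ

Final answer: ∫₀ᵗ e^(5τ)·e^(-7(t-τ)) dτ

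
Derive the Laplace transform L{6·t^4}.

L{t^n} = n!/s^(n+1), so L{t^4} = 24/s^5. Then L{6·t^4} = 6·24/s^5 = 144/s^5

Final answer: 144/s^5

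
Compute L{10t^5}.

L{t^n} = n!/s^(n+1). So L{10t^5} = 10·5!/s^6 = 1200/s^6

Final answer: 1200/s^6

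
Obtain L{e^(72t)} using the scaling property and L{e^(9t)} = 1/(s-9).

Using L{f(at)} = (1/a)F(s/a) with a=8 and f(t) = e^(9t): L{e^(72t)} = (1/8) · 1/((s/8)-9) = (1/8) · 8/(s-72) = 1/(s-72)

Final answer: 1/(s-72)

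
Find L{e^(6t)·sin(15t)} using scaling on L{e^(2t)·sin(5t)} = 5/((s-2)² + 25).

Scaling with a=3: L{e^(6t)·sin(15t)} = (1/3) · 5/((s/3-2)² + 25). Simplifying: 15/((s-6)² + 225)

Final answer: 15/((s-6)² + 225)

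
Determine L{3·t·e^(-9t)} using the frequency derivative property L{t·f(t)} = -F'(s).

L{e^(-9t)} = 1/(s+9). By frequency derivative: L{t·e^(-9t)} = -d/ds[1/(s+9)] = -(-1)/(s+9)² = 1/(s+9)². Then L{3·t·e^(-9t)} = 3·1/(s+9)² = 3/(s+9)²

Final answer: 3/(s+9)²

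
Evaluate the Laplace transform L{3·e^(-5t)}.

L{e^(at)} = 1/(s-a), so L{e^(-5t)} = 1/(s+5). Then L{3·e^(-5t)} = 3/(s+5)

Final answer: 3/(s+5)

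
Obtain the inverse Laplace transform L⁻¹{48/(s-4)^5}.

L⁻¹{n!/(s-a)^(n+1)} = t^n·e^(at) with n=4, a=4. So L⁻¹{24/(s-4)^5} = t^4·e^(4t), and L⁻¹{48/(s-4)^5} = (48/24)·t^4·e^(4t) = 2·t^4·e^(4t)

Final answer: 2·t^4·e^(4t)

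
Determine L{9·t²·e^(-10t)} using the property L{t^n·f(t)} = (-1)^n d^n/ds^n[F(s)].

L{e^(-10t)} = 1/(s+10). d/ds[1/(s+10)] = -1/(s+10)². d²/ds²[1/(s+10)] = 2/(s+10)³. So L{t²·e^(-10t)} = (-1)² · 2/(s+10)³ = 2/(s+10)³. Then L{9·t²·e^(-10t)} = 9·2/(s+10)³ = 18/(s+10)³

Final answer: 18/(s+10)³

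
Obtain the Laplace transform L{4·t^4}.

L{t^n} = n!/s^(n+1), so L{t^4} = 24/s^5. Then L{4·t^4} = 4·24/s^5 = 96/s^5

Final answer: 96/s^5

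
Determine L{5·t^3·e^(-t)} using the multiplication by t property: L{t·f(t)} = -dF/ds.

Using L{t^n·e^(at)} = n!/(s-a)^(n+1), L{t^3·e^(-t)} = 6/(s+1)^4, so L{5·t^3·e^(-t)} = 5·6/(s+1)^4 = 30/(s+1)^4

Final answer: 30/(s+1)^4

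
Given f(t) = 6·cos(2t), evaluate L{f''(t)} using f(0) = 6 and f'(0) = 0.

F(s) = 6s/(s² + 4). L{f''(t)} = s²F(s) - sf(0) - f'(0) = 6s³/(s² + 4) - 6s = (6s³ - 6s(s² + 4))/(s² + 4) = -24s/(s² + 4)

Final answer: -24s/(s² + 4)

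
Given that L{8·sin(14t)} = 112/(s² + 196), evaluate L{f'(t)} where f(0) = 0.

L{f'(t)} = s·F(s) - f(0) = s·112/(s² + 196) - 0 = 112s/(s² + 196)

Final answer: 112s/(s² + 196)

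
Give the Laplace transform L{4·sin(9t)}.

L{sin(ωt)} = ω/(s² + ω²), so L{sin(9t)} = 9/(s² + 81). Then L{4·sin(9t)} = 4·9/(s² + 81) = 36/(s² + 81)

Final answer: 36/(s² + 81)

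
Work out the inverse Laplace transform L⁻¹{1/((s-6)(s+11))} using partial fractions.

Decompose: A/(s-6) + B/(s+11). A = 1/17, B = -1/17. f(t) = (e^(6t) - e^(-11t))/17

Final answer: (e^(6t) - e^(-11t))/17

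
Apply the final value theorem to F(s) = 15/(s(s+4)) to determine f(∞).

f(∞) = lim_{s→0} s·15/(s(s+4)) = lim_{s→0} 15/(s+4) = 15/4 = 15/4

Final answer: 15/4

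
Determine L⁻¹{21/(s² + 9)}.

This is the form c·a/(s² + a²) with a = 3, c = 7. L⁻¹ = 7·sin(3t)

Final answer: 7·sin(3t)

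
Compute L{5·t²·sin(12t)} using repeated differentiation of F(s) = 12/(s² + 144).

F(s) = 12/(s² + 144). F'(s) = -24s/(s² + 144)². F''(s) = -24(144 - 3s²)/(s² + 144)³ = (72s² - 3456)/(s² + 144)³. So L{t²·sin(12t)} = (-1)² F''(s) = (72s² - 3456)/(s² + 144)³. Then L{5·t²·sin(12t)} = 5·(72s² - 3456)/(s² + 144)³ = (360s² - 17280)/(s² + 144)³

Final answer: (360s² - 17280)/(s² + 144)³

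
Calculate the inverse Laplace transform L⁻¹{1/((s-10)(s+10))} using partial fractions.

Decompose: A/(s-10) + B/(s+10). A = 1/20, B = -1/20. f(t) = (e^(10t) - e^(-10t))/20

Final answer: (e^(10t) - e^(-10t))/20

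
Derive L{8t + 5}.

L{8t + 5} = 8·L{t} + 5·L{1} = 8/s² + 5/s

Final answer: 8/s² + 5/s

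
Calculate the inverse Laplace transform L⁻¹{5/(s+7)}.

L⁻¹{1/(s-a)} = e^(at), so L⁻¹{1/(s+7)} = e^(-7t), and L⁻¹{5/(s+7)} = 5·e^(-7t)

Final answer: 5·e^(-7t)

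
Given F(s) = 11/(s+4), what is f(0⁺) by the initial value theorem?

f(0⁺) = lim_{s→∞} s·11/(s+4) = lim_{s→∞} 11s/(s+4) = 11

Final answer: 11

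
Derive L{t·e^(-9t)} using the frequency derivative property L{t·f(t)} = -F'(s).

L{e^(-9t)} = 1/(s+9). By frequency derivative: L{t·e^(-9t)} = -d/ds[1/(s+9)] = -(-1)/(s+9)² = 1/(s+9)²

Final answer: 1/(s+9)²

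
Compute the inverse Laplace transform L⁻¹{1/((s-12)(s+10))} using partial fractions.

Decompose: A/(s-12) + B/(s+10). A = 1/22, B = -1/22. f(t) = (e^(12t) - e^(-10t))/22

Final answer: (e^(12t) - e^(-10t))/22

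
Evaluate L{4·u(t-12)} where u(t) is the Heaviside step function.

L{u(t-a)} = e^(-as)/s. Here a=12, so L{u(t-12)} = e^(-12s)/s, and L{4·u(t-12)} = 4·e^(-12s)/s

Final answer: 4·e^(-12s)/s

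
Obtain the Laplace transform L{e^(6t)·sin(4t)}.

L{e^(at)·sin(ωt)} = ω/((s-a)² + ω²), so L{e^(6t)·sin(4t)} = 4/((s-6)² + 16)

Final answer: 4/((s-6)² + 16)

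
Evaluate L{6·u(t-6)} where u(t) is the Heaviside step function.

L{u(t-a)} = e^(-as)/s. Here a=6, so L{u(t-6)} = e^(-6s)/s, and L{6·u(t-6)} = 6·e^(-6s)/s

Final answer: 6·e^(-6s)/s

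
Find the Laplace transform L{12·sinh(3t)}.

L{sinh(ωt)} = ω/(s² - ω²), so L{sinh(3t)} = 3/(s² - 9). Then L{12·sinh(3t)} = 12·3/(s² - 9) = 36/(s² - 9)

Final answer: 36/(s² - 9)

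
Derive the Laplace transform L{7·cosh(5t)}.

L{cosh(ωt)} = s/(s² - ω²), so L{cosh(5t)} = s/(s² - 25). Then L{7·cosh(5t)} = 7·s/(s² - 25) = 7s/(s² - 25)

Final answer: 7s/(s² - 25)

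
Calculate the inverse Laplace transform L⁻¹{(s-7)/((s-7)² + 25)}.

Using frequency shift, L⁻¹{(s-7)/((s-7)² + 25)} = e^(7t)·cos(5t)

Final answer: e^(7t)·cos(5t)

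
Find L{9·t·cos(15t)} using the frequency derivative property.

L{cos(15t)} = s/(s² + 225). Derivative: d/ds[s/(s² + 225)] = [(s² + 225) - s·2s]/(s² + 225)² = (225 - s²)/(s² + 225)². So L{t·cos(15t)} = -F'(s) = (s² - 225)/(s² + 225)². Then L{9·t·cos(15t)} = 9·(s² - 225)/(s² + 225)²

Final answer: 9·(s² - 225)/(s² + 225)²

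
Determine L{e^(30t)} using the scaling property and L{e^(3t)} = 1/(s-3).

Using L{f(at)} = (1/a)F(s/a) with a=10 and f(t) = e^(3t): L{e^(30t)} = (1/10) · 1/((s/10)-3) = (1/10) · 10/(s-30) = 1/(s-30)

Final answer: 1/(s-30)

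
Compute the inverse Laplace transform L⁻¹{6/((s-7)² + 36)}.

Using frequency shift, L⁻¹{6/((s-7)² + 36)} = e^(7t)·sin(6t)

Final answer: e^(7t)·sin(6t)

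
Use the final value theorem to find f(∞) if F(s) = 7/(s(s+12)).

f(∞) = lim_{s→0} s·7/(s(s+12)) = lim_{s→0} 7/(s+12) = 7/12 = 7/12

Final answer: 7/12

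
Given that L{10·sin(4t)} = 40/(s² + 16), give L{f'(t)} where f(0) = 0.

L{f'(t)} = s·F(s) - f(0) = s·40/(s² + 16) - 0 = 40s/(s² + 16)

Final answer: 40s/(s² + 16)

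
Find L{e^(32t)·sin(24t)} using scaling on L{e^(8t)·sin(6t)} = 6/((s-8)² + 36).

Scaling with a=4: L{e^(32t)·sin(24t)} = (1/4) · 6/((s/4-8)² + 36). Simplifying: 24/((s-32)² + 576)

Final answer: 24/((s-32)² + 576)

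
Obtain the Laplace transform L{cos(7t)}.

L{cos(ωt)} = s/(s² + ω²), so L{cos(7t)} = s/(s² + 49)

Final answer: s/(s² + 49)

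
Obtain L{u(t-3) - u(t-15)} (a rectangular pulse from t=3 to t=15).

L{u(t-a)} = e^(-as)/s. L{u(t-3) - u(t-15)} = (e^(-3s) - e^(-15s))/s

Final answer: (e^(-3s) - e^(-15s))/s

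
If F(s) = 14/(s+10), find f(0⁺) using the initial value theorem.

f(0⁺) = lim_{s→∞} s·14/(s+10) = lim_{s→∞} 14s/(s+10) = 14

Final answer: 14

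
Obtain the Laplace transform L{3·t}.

L{t^n} = n!/s^(n+1), so L{t} = 1/s^2. Then L{3·t} = 3·1/s^2 = 3/s^2

Final answer: 3/s^2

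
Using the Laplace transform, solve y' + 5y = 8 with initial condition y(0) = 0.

sY + 5Y = 8/s. Y = 8/(s(s+5)). Partial fractions: Y = 8/5/s - 8/5/(s+5)

Final answer: y(t) = 8/5(1 - e^(-5t))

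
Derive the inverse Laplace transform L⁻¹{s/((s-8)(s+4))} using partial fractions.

Using partial fractions, f(t) = (8e^(8t) + 4e^(-4t))/12

Final answer: (8e^(8t) + 4e^(-4t))/12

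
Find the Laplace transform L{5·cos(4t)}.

L{cos(ωt)} = s/(s² + ω²), so L{cos(4t)} = s/(s² + 16). Then L{5·cos(4t)} = 5·s/(s² + 16) = 5s/(s² + 16)

Final answer: 5s/(s² + 16)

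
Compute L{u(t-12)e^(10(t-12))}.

u(t-a)f(t-a) with f(t)=e^(10t). L{e^(10t)} = 1/(s-10). By time shift: e^(-12s)/(s-10)

Final answer: e^(-12s)/(s-10)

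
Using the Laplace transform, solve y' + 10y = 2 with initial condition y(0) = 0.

sY + 10Y = 2/s. Y = 2/(s(s+10)). Partial fractions: Y = 1/5/s - 1/5/(s+10)

Final answer: y(t) = 1/5(1 - e^(-10t))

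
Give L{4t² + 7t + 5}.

L{4t² + 7t + 5} = 4·2/s³ + 7/s² + 5/s = 8/s³ + 7/s² + 5/s

Final answer: 8/s³ + 7/s² + 5/s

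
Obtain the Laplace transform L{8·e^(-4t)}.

L{e^(at)} = 1/(s-a), so L{e^(-4t)} = 1/(s+4). Then L{8·e^(-4t)} = 8/(s+4)

Final answer: 8/(s+4)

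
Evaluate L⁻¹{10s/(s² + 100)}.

This is the form c·s/(s² + a²) with a = 10, c = 10. L⁻¹ = 10·cos(10t)

Final answer: 10·cos(10t)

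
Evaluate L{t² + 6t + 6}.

L{t² + 6t + 6} = 2/s³ + 6/s² + 6/s = 2/s³ + 6/s² + 6/s

Final answer: 2/s³ + 6/s² + 6/s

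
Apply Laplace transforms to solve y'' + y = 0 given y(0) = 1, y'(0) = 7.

L{y''} + 1L{y} = 0. s²Y - s - 7 + Y = 0. Y(s² + 1) = s + 7. Y = (s + 7)/(s² + 1). Inverting: y(t) = cos(t) + 7sin(t)

Final answer: y(t) = cos(t) + 7sin(t)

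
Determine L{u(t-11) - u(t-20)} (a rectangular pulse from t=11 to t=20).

L{u(t-a)} = e^(-as)/s. L{u(t-11) - u(t-20)} = (e^(-11s) - e^(-20s))/s

Final answer: (e^(-11s) - e^(-20s))/s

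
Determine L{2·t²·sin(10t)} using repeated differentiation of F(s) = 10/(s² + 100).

F(s) = 10/(s² + 100). F'(s) = -20s/(s² + 100)². F''(s) = -20(100 - 3s²)/(s² + 100)³ = (60s² - 2000)/(s² + 100)³. So L{t²·sin(10t)} = (-1)² F''(s) = (60s² - 2000)/(s² + 100)³. Then L{2·t²·sin(10t)} = 2·(60s² - 2000)/(s² + 100)³ = (120s² - 4000)/(s² + 100)³

Final answer: (120s² - 4000)/(s² + 100)³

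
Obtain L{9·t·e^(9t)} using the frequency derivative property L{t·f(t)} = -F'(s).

L{e^(9t)} = 1/(s-9). By frequency derivative: L{t·e^(9t)} = -d/ds[1/(s-9)] = -(-1)/(s-9)² = 1/(s-9)². Then L{9·t·e^(9t)} = 9·1/(s-9)² = 9/(s-9)²

Final answer: 9/(s-9)²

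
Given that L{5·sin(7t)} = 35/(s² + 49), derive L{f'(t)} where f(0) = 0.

L{f'(t)} = s·F(s) - f(0) = s·35/(s² + 49) - 0 = 35s/(s² + 49)

Final answer: 35s/(s² + 49)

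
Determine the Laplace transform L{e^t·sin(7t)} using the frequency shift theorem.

Frequency shift: L{e^(at)f(t)} = F(s-a). L{e^t·sin(7t)} = 7/((s-1)² + 49)

Final answer: 7/((s-1)² + 49)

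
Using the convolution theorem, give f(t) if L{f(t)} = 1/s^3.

1/s^3 = (1/s)·(1/s^2) = L{1}·L{t}. By convolution, f(t) = 1*t = ∫₀ᵗ 1·τ dτ = t²/2

Final answer: t²/2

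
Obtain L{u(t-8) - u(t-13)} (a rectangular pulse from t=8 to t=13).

L{u(t-a)} = e^(-as)/s. L{u(t-8) - u(t-13)} = (e^(-8s) - e^(-13s))/s

Final answer: (e^(-8s) - e^(-13s))/s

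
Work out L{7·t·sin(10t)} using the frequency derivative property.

L{sin(10t)} = 10/(s² + 100). By L{t·f(t)} = -F'(s): -d/ds[10/(s² + 100)] = -(10)·(-2s)/(s² + 100)² = 20s/(s² + 100)². Then L{7·t·sin(10t)} = 7·20s/(s² + 100)² = 140s/(s² + 100)²

Final answer: 140s/(s² + 100)²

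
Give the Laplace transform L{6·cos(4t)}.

L{cos(ωt)} = s/(s² + ω²), so L{cos(4t)} = s/(s² + 16). Then L{6·cos(4t)} = 6·s/(s² + 16) = 6s/(s² + 16)

Final answer: 6s/(s² + 16)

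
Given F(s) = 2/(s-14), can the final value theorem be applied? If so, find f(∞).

sF(s) = 2s/(s-14) has a pole at s = 14 in the right half-plane. Theorem does NOT apply (unstable system; f(t) = 2·e^(14t) grows without bound).

Final answer: Not applicable (unstable)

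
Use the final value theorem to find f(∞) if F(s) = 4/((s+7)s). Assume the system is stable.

f(∞) = lim_{s→0} sF(s) = lim_{s→0} 4/(s+7) = 4/7

Final answer: 4/7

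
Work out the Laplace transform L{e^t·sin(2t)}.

L{e^(at)·sin(ωt)} = ω/((s-a)² + ω²), so L{e^t·sin(2t)} = 2/((s-1)² + 4)

Final answer: 2/((s-1)² + 4)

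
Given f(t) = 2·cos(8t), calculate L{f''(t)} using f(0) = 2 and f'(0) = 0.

F(s) = 2s/(s² + 64). L{f''(t)} = s²F(s) - sf(0) - f'(0) = 2s³/(s² + 64) - 2s = (2s³ - 2s(s² + 64))/(s² + 64) = -128s/(s² + 64)

Final answer: -128s/(s² + 64)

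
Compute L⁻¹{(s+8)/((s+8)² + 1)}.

Using frequency shift: L⁻¹{(s-a)/((s-a)² + b²)} = e^(at)cos(bt). Here a=-8, b=1

Final answer: e^(-8t)·cos(t)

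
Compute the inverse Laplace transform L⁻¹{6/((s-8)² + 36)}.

Using frequency shift, L⁻¹{6/((s-8)² + 36)} = e^(8t)·sin(6t)

Final answer: e^(8t)·sin(6t)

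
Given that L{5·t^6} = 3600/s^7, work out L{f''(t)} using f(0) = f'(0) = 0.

L{f''(t)} = s²F(s) - sf(0) - f'(0) = s²·3600/s^7 - 0 - 0 = 3600/s^5

Final answer: 3600/s^5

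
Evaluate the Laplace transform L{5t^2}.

L{5t^2} = 5 · L{t^2} = 5 · 2/s^3 = 10/s^3

Final answer: 10/s^3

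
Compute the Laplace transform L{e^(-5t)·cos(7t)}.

L{e^(at)·cos(ωt)} = (s-a)/((s-a)² + ω²), so L{e^(-5t)·cos(7t)} = (s+5)/((s+5)² + 49)

Final answer: (s+5)/((s+5)² + 49)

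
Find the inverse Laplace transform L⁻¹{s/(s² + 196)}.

L⁻¹{s/(s² + 196)} = cos(14t)

Final answer: cos(14t)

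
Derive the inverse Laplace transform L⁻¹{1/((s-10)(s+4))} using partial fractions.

Decompose: A/(s-10) + B/(s+4). A = 1/14, B = -1/14. f(t) = (e^(10t) - e^(-4t))/14

Final answer: (e^(10t) - e^(-4t))/14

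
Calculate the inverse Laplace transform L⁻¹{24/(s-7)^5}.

L⁻¹{n!/(s-a)^(n+1)} = t^n·e^(at), so L⁻¹{24/(s-7)^5} = t^4·e^(7t)

Final answer: t^4·e^(7t)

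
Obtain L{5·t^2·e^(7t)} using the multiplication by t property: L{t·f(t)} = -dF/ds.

Using L{t^n·e^(at)} = n!/(s-a)^(n+1), L{t^2·e^(7t)} = 2/(s-7)^3, so L{5·t^2·e^(7t)} = 5·2/(s-7)^3 = 10/(s-7)^3

Final answer: 10/(s-7)^3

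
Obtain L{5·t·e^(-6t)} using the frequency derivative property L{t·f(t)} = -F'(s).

L{e^(-6t)} = 1/(s+6). By frequency derivative: L{t·e^(-6t)} = -d/ds[1/(s+6)] = -(-1)/(s+6)² = 1/(s+6)². Then L{5·t·e^(-6t)} = 5·1/(s+6)² = 5/(s+6)²

Final answer: 5/(s+6)²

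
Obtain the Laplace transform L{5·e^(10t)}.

L{e^(at)} = 1/(s-a), so L{e^(10t)} = 1/(s-10). Then L{5·e^(10t)} = 5/(s-10)

Final answer: 5/(s-10)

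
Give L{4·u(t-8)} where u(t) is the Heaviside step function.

L{u(t-a)} = e^(-as)/s. Here a=8, so L{u(t-8)} = e^(-8s)/s, and L{4·u(t-8)} = 4·e^(-8s)/s

Final answer: 4·e^(-8s)/s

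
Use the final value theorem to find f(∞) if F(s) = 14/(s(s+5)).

f(∞) = lim_{s→0} s·14/(s(s+5)) = lim_{s→0} 14/(s+5) = 14/5 = 14/5

Final answer: 14/5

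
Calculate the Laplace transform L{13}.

L{13} = 13 · L{1} = 13/s

Final answer: 13/s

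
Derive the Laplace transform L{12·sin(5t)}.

L{sin(ωt)} = ω/(s² + ω²), so L{sin(5t)} = 5/(s² + 25). Then L{12·sin(5t)} = 12·5/(s² + 25) = 60/(s² + 25)

Final answer: 60/(s² + 25)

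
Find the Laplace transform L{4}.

L{4} = 4 · L{1} = 4/s

Final answer: 4/s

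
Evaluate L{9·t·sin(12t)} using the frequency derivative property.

L{sin(12t)} = 12/(s² + 144). By L{t·f(t)} = -F'(s): -d/ds[12/(s² + 144)] = -(12)·(-2s)/(s² + 144)² = 24s/(s² + 144)². Then L{9·t·sin(12t)} = 9·24s/(s² + 144)² = 216s/(s² + 144)²

Final answer: 216s/(s² + 144)²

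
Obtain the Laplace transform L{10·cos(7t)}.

L{cos(ωt)} = s/(s² + ω²), so L{cos(7t)} = s/(s² + 49). Then L{10·cos(7t)} = 10·s/(s² + 49) = 10s/(s² + 49)

Final answer: 10s/(s² + 49)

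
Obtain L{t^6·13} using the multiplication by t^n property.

L{13} = 13/s. d^1/ds^1[1/s] = -1/s². d^2/ds^2[1/s] = 2/s^3. d^3/ds^3[1/s] = -6/s^4. d^4/ds^4[1/s] = 24/s^5. d^5/ds^5[1/s] = -120/s^6. d^6/ds^6[1/s] = 720/s^7. So L{t^6} = (-1)^{6}·720/s^7 = 720/s^7. Then L{t^6·13} = 13·720/s^7 = 9360/s^7

Final answer: 9360/s^7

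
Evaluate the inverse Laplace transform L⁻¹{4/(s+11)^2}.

L⁻¹{n!/(s-a)^(n+1)} = t^n·e^(at) with n=1, a=-11. So L⁻¹{1/(s+11)^2} = t·e^(-11t), and L⁻¹{4/(s+11)^2} = (4/1)·t·e^(-11t) = 4·t·e^(-11t)

Final answer: 4·t·e^(-11t)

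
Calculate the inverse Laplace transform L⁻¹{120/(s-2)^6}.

L⁻¹{n!/(s-a)^(n+1)} = t^n·e^(at), so L⁻¹{120/(s-2)^6} = t^5·e^(2t)

Final answer: t^5·e^(2t)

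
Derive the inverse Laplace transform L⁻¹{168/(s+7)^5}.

L⁻¹{n!/(s-a)^(n+1)} = t^n·e^(at) with n=4, a=-7. So L⁻¹{24/(s+7)^5} = t^4·e^(-7t), and L⁻¹{168/(s+7)^5} = (168/24)·t^4·e^(-7t) = 7·t^4·e^(-7t)

Final answer: 7·t^4·e^(-7t)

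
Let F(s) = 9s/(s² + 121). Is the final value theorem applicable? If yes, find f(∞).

The final value theorem requires all poles of sF(s) in the left half-plane. sF(s) = 9s²/(s² + 121) has poles at s = ±11i (imaginary axis). Theorem does NOT apply (oscillatory system).

Final answer: Not applicable (oscillatory)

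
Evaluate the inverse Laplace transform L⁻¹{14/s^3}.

L⁻¹{n!/s^(n+1)} = t^n with n=2. So L⁻¹{2/s^3} = t^2, and L⁻¹{14/s^3} = (14/2)·t^2 = 7·t^2

Final answer: 7·t^2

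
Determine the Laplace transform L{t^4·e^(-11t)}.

L{t^n·e^(at)} = n!/(s-a)^(n+1), so L{t^4·e^(-11t)} = 24/(s+11)^5

Final answer: 24/(s+11)^5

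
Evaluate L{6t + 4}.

L{6t + 4} = 6·L{t} + 4·L{1} = 6/s² + 4/s

Final answer: 6/s² + 4/s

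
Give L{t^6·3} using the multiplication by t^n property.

L{3} = 3/s. d^1/ds^1[1/s] = -1/s². d^2/ds^2[1/s] = 2/s^3. d^3/ds^3[1/s] = -6/s^4. d^4/ds^4[1/s] = 24/s^5. d^5/ds^5[1/s] = -120/s^6. d^6/ds^6[1/s] = 720/s^7. So L{t^6} = (-1)^{6}·720/s^7 = 720/s^7. Then L{t^6·3} = 3·720/s^7 = 2160/s^7

Final answer: 2160/s^7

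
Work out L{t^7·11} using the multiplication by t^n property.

L{11} = 11/s. d^1/ds^1[1/s] = -1/s². d^2/ds^2[1/s] = 2/s^3. d^3/ds^3[1/s] = -6/s^4. d^4/ds^4[1/s] = 24/s^5. d^5/ds^5[1/s] = -120/s^6. d^6/ds^6[1/s] = 720/s^7. d^7/ds^7[1/s] = -5040/s^8. So L{t^7} = (-1)^{7}·-5040/s^8 = 5040/s^8. Then L{t^7·11} = 11·5040/s^8 = 55440/s^8

Final answer: 55440/s^8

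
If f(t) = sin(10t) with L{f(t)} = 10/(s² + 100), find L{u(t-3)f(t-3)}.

Time shift theorem: L{u(t-a)f(t-a)} = e^(-as)F(s). Here a=3, F(s) = 10/(s² + 100), so L{u(t-3)f(t-3)} = e^(-3s)·10/(s² + 100)

Final answer: e^(-3s)·10/(s² + 100)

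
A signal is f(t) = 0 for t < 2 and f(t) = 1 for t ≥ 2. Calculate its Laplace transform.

f(t) = u(t-2). L{u(t-2)} = e^(-2s)/s, so L{f(t)} = e^(-2s)/s

Final answer: e^(-2s)/s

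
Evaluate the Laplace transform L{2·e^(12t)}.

L{e^(at)} = 1/(s-a), so L{e^(12t)} = 1/(s-12). Then L{2·e^(12t)} = 2/(s-12)

Final answer: 2/(s-12)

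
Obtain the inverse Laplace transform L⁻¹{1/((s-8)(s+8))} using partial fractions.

Decompose: A/(s-8) + B/(s+8). A = 1/16, B = -1/16. f(t) = (e^(8t) - e^(-8t))/16

Final answer: (e^(8t) - e^(-8t))/16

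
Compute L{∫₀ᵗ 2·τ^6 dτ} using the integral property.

L{∫₀ᵗ f(τ)dτ} = F(s)/s with f(t) = 2t^6. F(s) = 1440/s^7, so L{∫₀ᵗ 2·τ^6 dτ} = (1440/s^7)/s = 1440/s^8. (Check: ∫₀ᵗ 2·τ^6 dτ = 2t^7/7.)

Final answer: 1440/s^8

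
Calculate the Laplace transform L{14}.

L{14} = 14 · L{1} = 14/s

Final answer: 14/s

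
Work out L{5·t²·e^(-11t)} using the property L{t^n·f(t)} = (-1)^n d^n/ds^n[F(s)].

L{e^(-11t)} = 1/(s+11). d/ds[1/(s+11)] = -1/(s+11)². d²/ds²[1/(s+11)] = 2/(s+11)³. So L{t²·e^(-11t)} = (-1)² · 2/(s+11)³ = 2/(s+11)³. Then L{5·t²·e^(-11t)} = 5·2/(s+11)³ = 10/(s+11)³

Final answer: 10/(s+11)³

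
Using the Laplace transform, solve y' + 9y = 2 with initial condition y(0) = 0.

sY + 9Y = 2/s. Y = 2/(s(s+9)). Partial fractions: Y = 2/9/s - 2/9/(s+9)

Final answer: y(t) = 2/9(1 - e^(-9t))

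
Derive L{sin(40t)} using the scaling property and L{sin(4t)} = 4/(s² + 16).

Using L{f(at)} = (1/a)F(s/a) with a=10: L{sin(40t)} = (1/10) · 4/((s/10)² + 16) = (1/10) · 4·100/(s² + 1600) = 40/(s² + 1600)

Final answer: 40/(s² + 1600)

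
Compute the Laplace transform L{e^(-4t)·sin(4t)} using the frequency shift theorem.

Frequency shift: L{e^(at)f(t)} = F(s-a). L{e^(-4t)·sin(4t)} = 4/((s+4)² + 16)

Final answer: 4/((s+4)² + 16)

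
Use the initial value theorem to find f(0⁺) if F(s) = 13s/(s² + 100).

f(0⁺) = lim_{s→∞} s·13s/(s² + 100) = lim_{s→∞} 13s²/(s² + 100) = 13

Final answer: 13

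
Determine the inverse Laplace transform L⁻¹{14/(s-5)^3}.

L⁻¹{n!/(s-a)^(n+1)} = t^n·e^(at) with n=2, a=5. So L⁻¹{2/(s-5)^3} = t^2·e^(5t), and L⁻¹{14/(s-5)^3} = (14/2)·t^2·e^(5t) = 7·t^2·e^(5t)

Final answer: 7·t^2·e^(5t)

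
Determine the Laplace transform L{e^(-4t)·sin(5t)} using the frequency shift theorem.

Frequency shift: L{e^(at)f(t)} = F(s-a). L{e^(-4t)·sin(5t)} = 5/((s+4)² + 25)

Final answer: 5/((s+4)² + 25)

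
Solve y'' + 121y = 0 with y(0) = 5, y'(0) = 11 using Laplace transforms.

L{y''} + 121L{y} = 0. s²Y - 5s - 11 + 121Y = 0. Y(s² + 121) = 5s + 11. Y = (5s + 11)/(s² + 121). Inverting: y(t) = 5cos(11t) + sin(11t)

Final answer: y(t) = 5cos(11t) + sin(11t)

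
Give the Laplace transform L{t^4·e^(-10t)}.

L{t^n·e^(at)} = n!/(s-a)^(n+1), so L{t^4·e^(-10t)} = 24/(s+10)^5

Final answer: 24/(s+10)^5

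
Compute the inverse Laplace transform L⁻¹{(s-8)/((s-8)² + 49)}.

Using frequency shift, L⁻¹{(s-8)/((s-8)² + 49)} = e^(8t)·cos(7t)

Final answer: e^(8t)·cos(7t)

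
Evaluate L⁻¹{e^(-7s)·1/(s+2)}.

L⁻¹{1/(s+2)} = e^(-2t). By the time shift theorem, L⁻¹{e^(-as)F(s)} = u(t-a)f(t-a) with a=7, so L⁻¹{e^(-7s)·1/(s+2)} = u(t-7)·e^(-2(t-7))

Final answer: u(t-7)·e^(-2(t-7))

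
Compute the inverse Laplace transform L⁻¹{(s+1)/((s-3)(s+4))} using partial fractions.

Using partial fractions, f(t) = (4e^(3t) + 3e^(-4t))/7

Final answer: (4e^(3t) + 3e^(-4t))/7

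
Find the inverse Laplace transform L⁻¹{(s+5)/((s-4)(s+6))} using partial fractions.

Using partial fractions, f(t) = (9e^(4t) + e^(-6t))/10

Final answer: (9e^(4t) + e^(-6t))/10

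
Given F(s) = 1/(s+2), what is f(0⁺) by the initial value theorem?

f(0⁺) = lim_{s→∞} s·1/(s+2) = lim_{s→∞} s/(s+2) = 1

Final answer: 1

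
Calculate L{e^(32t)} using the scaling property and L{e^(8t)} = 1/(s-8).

Using L{f(at)} = (1/a)F(s/a) with a=4 and f(t) = e^(8t): L{e^(32t)} = (1/4) · 1/((s/4)-8) = (1/4) · 4/(s-32) = 1/(s-32)

Final answer: 1/(s-32)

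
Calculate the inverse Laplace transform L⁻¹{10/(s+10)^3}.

L⁻¹{n!/(s-a)^(n+1)} = t^n·e^(at) with n=2, a=-10. So L⁻¹{2/(s+10)^3} = t^2·e^(-10t), and L⁻¹{10/(s+10)^3} = (10/2)·t^2·e^(-10t) = 5·t^2·e^(-10t)

Final answer: 5·t^2·e^(-10t)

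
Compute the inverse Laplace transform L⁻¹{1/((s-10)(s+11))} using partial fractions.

Decompose: A/(s-10) + B/(s+11). A = 1/21, B = -1/21. f(t) = (e^(10t) - e^(-11t))/21

Final answer: (e^(10t) - e^(-11t))/21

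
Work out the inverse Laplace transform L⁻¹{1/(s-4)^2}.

L⁻¹{n!/(s-a)^(n+1)} = t^n·e^(at), so L⁻¹{1/(s-4)^2} = t·e^(4t)

Final answer: t·e^(4t)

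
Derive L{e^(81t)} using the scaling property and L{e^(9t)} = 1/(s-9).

Using L{f(at)} = (1/a)F(s/a) with a=9 and f(t) = e^(9t): L{e^(81t)} = (1/9) · 1/((s/9)-9) = (1/9) · 9/(s-81) = 1/(s-81)

Final answer: 1/(s-81)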